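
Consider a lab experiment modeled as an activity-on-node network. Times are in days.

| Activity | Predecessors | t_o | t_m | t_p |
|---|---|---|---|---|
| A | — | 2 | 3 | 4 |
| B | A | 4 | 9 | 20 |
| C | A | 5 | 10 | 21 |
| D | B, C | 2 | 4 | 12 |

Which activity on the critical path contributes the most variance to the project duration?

C

te_A = (2 + 4·3 + 4)/6 = 18/6 = 3; σ²_A = ((4−2)/6)² = 0.111
te_B = (4 + 4·9 + 20)/6 = 60/6 = 10; σ²_B = ((20−4)/6)² = 7.111
te_C = (5 + 4·10 + 21)/6 = 66/6 = 11; σ²_C = ((21−5)/6)² = 7.111
te_D = (2 + 4·4 + 12)/6 = 30/6 = 5; σ²_D = ((12−2)/6)² = 2.778

Forward pass:
ES_A = 0; EF_A = 3
ES_B = 3; EF_B = 3+10 = 13
ES_C = 3; EF_C = 3+11 = 14
ES_D = max(EF_B=13, EF_C=14) = 14; EF_D = 14+5 = 19
Expected project duration μ = 19 days. Critical path: A → C → D.

Variances on critical path: σ²_A=0.111, σ²_C=7.111, σ²_D=2.778.
Largest is σ²_C = 7.111.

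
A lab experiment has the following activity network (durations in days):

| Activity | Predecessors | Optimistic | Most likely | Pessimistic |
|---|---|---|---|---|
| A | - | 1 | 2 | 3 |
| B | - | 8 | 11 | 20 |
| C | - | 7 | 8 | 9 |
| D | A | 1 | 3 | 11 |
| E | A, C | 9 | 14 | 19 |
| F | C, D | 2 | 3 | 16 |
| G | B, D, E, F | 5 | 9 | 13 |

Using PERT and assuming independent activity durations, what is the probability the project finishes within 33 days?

te_A = (1 + 4·2 + 3)/6 = 12/6 = 2; σ²_A = ((3−1)/6)² = 0.111
te_B = (8 + 4·11 + 20)/6 = 72/6 = 12; σ²_B = ((20−8)/6)² = 4.000
te_C = (7 + 4·8 + 9)/6 = 48/6 = 8; σ²_C = ((9−7)/6)² = 0.111
te_D = (1 + 4·3 + 11)/6 = 24/6 = 4; σ²_D = ((11−1)/6)² = 2.778
te_E = (9 + 4·14 + 19)/6 = 84/6 = 14; σ²_E = ((19−9)/6)² = 2.778
te_F = (2 + 4·3 + 16)/6 = 30/6 = 5; σ²_F = ((16−2)/6)² = 5.444
te_G = (5 + 4·9 + 13)/6 = 54/6 = 9; σ²_G = ((13−5)/6)² = 1.778

Forward pass:
ES_A = 0; EF_A = 2
ES_B = 0; EF_B = 12
ES_C = 0; EF_C = 8
ES_D = 2; EF_D = 2+4 = 6
ES_E = max(EF_A=2, EF_C=8) = 8; EF_E = 8+14 = 22
ES_F = max(EF_C=8, EF_D=6) = 8; EF_F = 8+5 = 13
ES_G = max(EF_B=12, EF_D=6, EF_E=22, EF_F=13) = 22; EF_G = 22+9 = 31
Expected project duration μ = 31 days. Critical path: C → E → G.

Variance along critical path = 0.111 + 2.778 + 1.778 = 4.667; σ = √4.667 = 2.160 days.
Z = (33 − 31) / 2.160 = 0.926
P(T ≤ 33) = Φ(0.926) ≈ 0.823

0.823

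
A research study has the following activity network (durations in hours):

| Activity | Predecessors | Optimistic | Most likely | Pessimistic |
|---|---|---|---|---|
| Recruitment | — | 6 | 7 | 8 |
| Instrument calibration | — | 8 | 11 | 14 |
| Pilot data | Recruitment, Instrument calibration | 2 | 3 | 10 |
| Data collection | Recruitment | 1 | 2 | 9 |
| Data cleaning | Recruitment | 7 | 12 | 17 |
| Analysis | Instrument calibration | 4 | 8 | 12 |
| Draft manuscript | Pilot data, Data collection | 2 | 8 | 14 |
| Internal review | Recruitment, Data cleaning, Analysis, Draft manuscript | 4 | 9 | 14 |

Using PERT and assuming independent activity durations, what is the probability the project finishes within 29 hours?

0.166

te_Recruitment = (6 + 4·7 + 8)/6 = 42/6 = 7; σ²_Recruitment = ((8−6)/6)² = 0.111
te_Instrument calibration = (8 + 4·11 + 14)/6 = 66/6 = 11; σ²_Instrument calibration = ((14−8)/6)² = 1.000
te_Pilot data = (2 + 4·3 + 10)/6 = 24/6 = 4; σ²_Pilot data = ((10−2)/6)² = 1.778
te_Data collection = (1 + 4·2 + 9)/6 = 18/6 = 3; σ²_Data collection = ((9−1)/6)² = 1.778
te_Data cleaning = (7 + 4·12 + 17)/6 = 72/6 = 12; σ²_Data cleaning = ((17−7)/6)² = 2.778
te_Analysis = (4 + 4·8 + 12)/6 = 48/6 = 8; σ²_Analysis = ((12−4)/6)² = 1.778
te_Draft manuscript = (2 + 4·8 + 14)/6 = 48/6 = 8; σ²_Draft manuscript = ((14−2)/6)² = 4.000
te_Internal review = (4 + 4·9 + 14)/6 = 54/6 = 9; σ²_Internal review = ((14−4)/6)² = 2.778

Forward pass:
ES_Recruitment = 0; EF_Recruitment = 7
ES_Instrument calibration = 0; EF_Instrument calibration = 11
ES_Pilot data = max(EF_Recruitment=7, EF_Instrument calibration=11) = 11; EF_Pilot data = 11+4 = 15
ES_Data collection = 7; EF_Data collection = 7+3 = 10
ES_Data cleaning = 7; EF_Data cleaning = 7+12 = 19
ES_Analysis = 11; EF_Analysis = 11+8 = 19
ES_Draft manuscript = max(EF_Pilot data=15, EF_Data collection=10) = 15; EF_Draft manuscript = 15+8 = 23
ES_Internal review = max(EF_Recruitment=7, EF_Data cleaning=19, EF_Analysis=19, EF_Draft manuscript=23) = 23; EF_Internal review = 23+9 = 32
Expected project duration μ = 32 hours. Critical path: Instrument calibration → Pilot data → Draft manuscript → Internal review.

Variance along critical path = 1.000 + 1.778 + 4.000 + 2.778 = 9.556; σ = √9.556 = 3.091 hours.
Z = (29 − 32) / 3.091 = -0.970
P(T ≤ 29) = Φ(-0.970) ≈ 0.166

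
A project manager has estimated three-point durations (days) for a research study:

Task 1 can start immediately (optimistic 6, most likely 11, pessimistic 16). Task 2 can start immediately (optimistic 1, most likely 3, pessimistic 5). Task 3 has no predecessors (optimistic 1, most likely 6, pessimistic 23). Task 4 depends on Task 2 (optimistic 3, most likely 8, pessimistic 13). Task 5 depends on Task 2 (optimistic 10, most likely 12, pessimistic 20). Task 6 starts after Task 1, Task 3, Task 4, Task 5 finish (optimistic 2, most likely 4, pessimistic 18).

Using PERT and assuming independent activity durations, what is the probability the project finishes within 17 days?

0.060

te_Task 1 = (6 + 4·11 + 16)/6 = 66/6 = 11; σ²_Task 1 = ((16−6)/6)² = 2.778
te_Task 2 = (1 + 4·3 + 5)/6 = 18/6 = 3; σ²_Task 2 = ((5−1)/6)² = 0.444
te_Task 3 = (1 + 4·6 + 23)/6 = 48/6 = 8; σ²_Task 3 = ((23−1)/6)² = 13.444
te_Task 4 = (3 + 4·8 + 13)/6 = 48/6 = 8; σ²_Task 4 = ((13−3)/6)² = 2.778
te_Task 5 = (10 + 4·12 + 20)/6 = 78/6 = 13; σ²_Task 5 = ((20−10)/6)² = 2.778
te_Task 6 = (2 + 4·4 + 18)/6 = 36/6 = 6; σ²_Task 6 = ((18−2)/6)² = 7.111

Forward pass:
ES_Task 1 = 0; EF_Task 1 = 11
ES_Task 2 = 0; EF_Task 2 = 3
ES_Task 3 = 0; EF_Task 3 = 8
ES_Task 4 = 3; EF_Task 4 = 3+8 = 11
ES_Task 5 = 3; EF_Task 5 = 3+13 = 16
ES_Task 6 = max(EF_Task 1=11, EF_Task 3=8, EF_Task 4=11, EF_Task 5=16) = 16; EF_Task 6 = 16+6 = 22
Expected project duration μ = 22 days. Critical path: Task 2 → Task 5 → Task 6.

Variance along critical path = 0.444 + 2.778 + 7.111 = 10.333; σ = √10.333 = 3.215 days.
Z = (17 − 22) / 3.215 = -1.555
P(T ≤ 17) = Φ(-1.555) ≈ 0.060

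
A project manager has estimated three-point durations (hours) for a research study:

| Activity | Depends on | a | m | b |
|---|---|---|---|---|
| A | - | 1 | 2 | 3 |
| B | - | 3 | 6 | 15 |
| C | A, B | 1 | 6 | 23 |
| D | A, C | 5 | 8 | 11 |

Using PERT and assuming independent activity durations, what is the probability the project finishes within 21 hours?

0.321

te_A = (1 + 4·2 + 3)/6 = 12/6 = 2; σ²_A = ((3−1)/6)² = 0.111
te_B = (3 + 4·6 + 15)/6 = 42/6 = 7; σ²_B = ((15−3)/6)² = 4.000
te_C = (1 + 4·6 + 23)/6 = 48/6 = 8; σ²_C = ((23−1)/6)² = 13.444
te_D = (5 + 4·8 + 11)/6 = 48/6 = 8; σ²_D = ((11−5)/6)² = 1.000

Forward pass:
ES_A = 0; EF_A = 2
ES_B = 0; EF_B = 7
ES_C = max(EF_A=2, EF_B=7) = 7; EF_C = 7+8 = 15
ES_D = max(EF_A=2, EF_C=15) = 15; EF_D = 15+8 = 23
Expected project duration μ = 23 hours. Critical path: B → C → D.

Variance along critical path = 4.000 + 13.444 + 1.000 = 18.444; σ = √18.444 = 4.295 hours.
Z = (21 − 23) / 4.295 = -0.466
P(T ≤ 21) = Φ(-0.466) ≈ 0.321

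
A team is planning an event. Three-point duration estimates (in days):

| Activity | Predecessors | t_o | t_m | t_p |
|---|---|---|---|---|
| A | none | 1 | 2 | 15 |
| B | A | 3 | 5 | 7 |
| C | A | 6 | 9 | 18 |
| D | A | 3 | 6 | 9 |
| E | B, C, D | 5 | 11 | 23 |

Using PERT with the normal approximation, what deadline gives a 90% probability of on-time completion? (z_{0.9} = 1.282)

te_A = (1 + 4·2 + 15)/6 = 24/6 = 4; σ²_A = ((15−1)/6)² = 5.444
te_B = (3 + 4·5 + 7)/6 = 30/6 = 5; σ²_B = ((7−3)/6)² = 0.444
te_C = (6 + 4·9 + 18)/6 = 60/6 = 10; σ²_C = ((18−6)/6)² = 4.000
te_D = (3 + 4·6 + 9)/6 = 36/6 = 6; σ²_D = ((9−3)/6)² = 1.000
te_E = (5 + 4·11 + 23)/6 = 72/6 = 12; σ²_E = ((23−5)/6)² = 9.000

Forward pass:
ES_A = 0; EF_A = 4
ES_B = 4; EF_B = 4+5 = 9
ES_C = 4; EF_C = 4+10 = 14
ES_D = 4; EF_D = 4+6 = 10
ES_E = max(EF_B=9, EF_C=14, EF_D=10) = 14; EF_E = 14+12 = 26
Expected project duration μ = 26 days. Critical path: A → C → E.

Variance along critical path = 5.444 + 4.000 + 9.000 = 18.444; σ = 4.295 days.
D = μ + z·σ = 26 + 1.282·4.295 = 31.5 days

31.5 days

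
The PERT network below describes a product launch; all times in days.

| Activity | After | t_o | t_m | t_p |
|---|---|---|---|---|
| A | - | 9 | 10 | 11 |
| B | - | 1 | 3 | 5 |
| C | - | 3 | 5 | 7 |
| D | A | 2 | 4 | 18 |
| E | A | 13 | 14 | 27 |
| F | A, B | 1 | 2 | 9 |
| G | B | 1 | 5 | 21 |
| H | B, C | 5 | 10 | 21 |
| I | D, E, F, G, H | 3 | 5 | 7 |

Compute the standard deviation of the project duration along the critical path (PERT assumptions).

2.45 days

te_A = (9 + 4·10 + 11)/6 = 60/6 = 10; σ²_A = ((11−9)/6)² = 0.111
te_B = (1 + 4·3 + 5)/6 = 18/6 = 3; σ²_B = ((5−1)/6)² = 0.444
te_C = (3 + 4·5 + 7)/6 = 30/6 = 5; σ²_C = ((7−3)/6)² = 0.444
te_D = (2 + 4·4 + 18)/6 = 36/6 = 6; σ²_D = ((18−2)/6)² = 7.111
te_E = (13 + 4·14 + 27)/6 = 96/6 = 16; σ²_E = ((27−13)/6)² = 5.444
te_F = (1 + 4·2 + 9)/6 = 18/6 = 3; σ²_F = ((9−1)/6)² = 1.778
te_G = (1 + 4·5 + 21)/6 = 42/6 = 7; σ²_G = ((21−1)/6)² = 11.111
te_H = (5 + 4·10 + 21)/6 = 66/6 = 11; σ²_H = ((21−5)/6)² = 7.111
te_I = (3 + 4·5 + 7)/6 = 30/6 = 5; σ²_I = ((7−3)/6)² = 0.444

Forward pass:
ES_A = 0; EF_A = 10
ES_B = 0; EF_B = 3
ES_C = 0; EF_C = 5
ES_D = 10; EF_D = 10+6 = 16
ES_E = 10; EF_E = 10+16 = 26
ES_F = max(EF_A=10, EF_B=3) = 10; EF_F = 10+3 = 13
ES_G = 3; EF_G = 3+7 = 10
ES_H = max(EF_B=3, EF_C=5) = 5; EF_H = 5+11 = 16
ES_I = max(EF_D=16, EF_E=26, EF_F=13, EF_G=10, EF_H=16) = 26; EF_I = 26+5 = 31
Expected project duration μ = 31 days. Critical path: A → E → I.

Variance along critical path = 0.111 + 5.444 + 0.444 = 6.000
σ = √6.000 = 2.449 days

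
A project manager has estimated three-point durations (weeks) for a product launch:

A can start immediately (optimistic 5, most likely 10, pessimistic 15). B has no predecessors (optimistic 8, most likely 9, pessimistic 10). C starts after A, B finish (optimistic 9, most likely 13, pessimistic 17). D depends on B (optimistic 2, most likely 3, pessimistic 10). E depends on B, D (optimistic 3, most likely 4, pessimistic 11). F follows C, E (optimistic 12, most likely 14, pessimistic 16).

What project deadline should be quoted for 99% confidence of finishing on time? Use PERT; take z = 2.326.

te_A = (5 + 4·10 + 15)/6 = 60/6 = 10; σ²_A = ((15−5)/6)² = 2.778
te_B = (8 + 4·9 + 10)/6 = 54/6 = 9; σ²_B = ((10−8)/6)² = 0.111
te_C = (9 + 4·13 + 17)/6 = 78/6 = 13; σ²_C = ((17−9)/6)² = 1.778
te_D = (2 + 4·3 + 10)/6 = 24/6 = 4; σ²_D = ((10−2)/6)² = 1.778
te_E = (3 + 4·4 + 11)/6 = 30/6 = 5; σ²_E = ((11−3)/6)² = 1.778
te_F = (12 + 4·14 + 16)/6 = 84/6 = 14; σ²_F = ((16−12)/6)² = 0.444

Forward pass:
ES_A = 0; EF_A = 10
ES_B = 0; EF_B = 9
ES_C = max(EF_A=10, EF_B=9) = 10; EF_C = 10+13 = 23
ES_D = 9; EF_D = 9+4 = 13
ES_E = max(EF_B=9, EF_D=13) = 13; EF_E = 13+5 = 18
ES_F = max(EF_C=23, EF_E=18) = 23; EF_F = 23+14 = 37
Expected project duration μ = 37 weeks. Critical path: A → C → F.

Variance along critical path = 2.778 + 1.778 + 0.444 = 5.000; σ = 2.236 weeks.
D = μ + z·σ = 37 + 2.326·2.236 = 42.2 weeks

42.2 weeks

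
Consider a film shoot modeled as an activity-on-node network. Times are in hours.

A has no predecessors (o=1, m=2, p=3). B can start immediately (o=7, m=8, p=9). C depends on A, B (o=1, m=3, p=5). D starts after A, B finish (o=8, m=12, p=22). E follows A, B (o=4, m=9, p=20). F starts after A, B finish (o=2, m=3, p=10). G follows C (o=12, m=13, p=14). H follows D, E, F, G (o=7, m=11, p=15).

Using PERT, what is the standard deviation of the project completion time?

1.56 hours

te_A = (1 + 4·2 + 3)/6 = 12/6 = 2; σ²_A = ((3−1)/6)² = 0.111
te_B = (7 + 4·8 + 9)/6 = 48/6 = 8; σ²_B = ((9−7)/6)² = 0.111
te_C = (1 + 4·3 + 5)/6 = 18/6 = 3; σ²_C = ((5−1)/6)² = 0.444
te_D = (8 + 4·12 + 22)/6 = 78/6 = 13; σ²_D = ((22−8)/6)² = 5.444
te_E = (4 + 4·9 + 20)/6 = 60/6 = 10; σ²_E = ((20−4)/6)² = 7.111
te_F = (2 + 4·3 + 10)/6 = 24/6 = 4; σ²_F = ((10−2)/6)² = 1.778
te_G = (12 + 4·13 + 14)/6 = 78/6 = 13; σ²_G = ((14−12)/6)² = 0.111
te_H = (7 + 4·11 + 15)/6 = 66/6 = 11; σ²_H = ((15−7)/6)² = 1.778

Forward pass:
ES_A = 0; EF_A = 2
ES_B = 0; EF_B = 8
ES_C = max(EF_A=2, EF_B=8) = 8; EF_C = 8+3 = 11
ES_D = max(EF_A=2, EF_B=8) = 8; EF_D = 8+13 = 21
ES_E = max(EF_A=2, EF_B=8) = 8; EF_E = 8+10 = 18
ES_F = max(EF_A=2, EF_B=8) = 8; EF_F = 8+4 = 12
ES_G = 11; EF_G = 11+13 = 24
ES_H = max(EF_D=21, EF_E=18, EF_F=12, EF_G=24) = 24; EF_H = 24+11 = 35
Expected project duration μ = 35 hours. Critical path: B → C → G → H.

Variance along critical path = 0.111 + 0.444 + 0.111 + 1.778 = 2.444
σ = √2.444 = 1.563 hours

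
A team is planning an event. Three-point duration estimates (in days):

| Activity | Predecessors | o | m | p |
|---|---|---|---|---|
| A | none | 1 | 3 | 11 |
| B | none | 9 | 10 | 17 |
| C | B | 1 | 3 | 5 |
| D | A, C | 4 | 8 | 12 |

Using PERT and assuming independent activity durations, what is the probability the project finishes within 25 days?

0.933

te_A = (1 + 4·3 + 11)/6 = 24/6 = 4; σ²_A = ((11−1)/6)² = 2.778
te_B = (9 + 4·10 + 17)/6 = 66/6 = 11; σ²_B = ((17−9)/6)² = 1.778
te_C = (1 + 4·3 + 5)/6 = 18/6 = 3; σ²_C = ((5−1)/6)² = 0.444
te_D = (4 + 4·8 + 12)/6 = 48/6 = 8; σ²_D = ((12−4)/6)² = 1.778

Forward pass:
ES_A = 0; EF_A = 4
ES_B = 0; EF_B = 11
ES_C = 11; EF_C = 11+3 = 14
ES_D = max(EF_A=4, EF_C=14) = 14; EF_D = 14+8 = 22
Expected project duration μ = 22 days. Critical path: B → C → D.

Variance along critical path = 1.778 + 0.444 + 1.778 = 4.000; σ = √4.000 = 2.000 days.
Z = (25 − 22) / 2.000 = 1.500
P(T ≤ 25) = Φ(1.500) ≈ 0.933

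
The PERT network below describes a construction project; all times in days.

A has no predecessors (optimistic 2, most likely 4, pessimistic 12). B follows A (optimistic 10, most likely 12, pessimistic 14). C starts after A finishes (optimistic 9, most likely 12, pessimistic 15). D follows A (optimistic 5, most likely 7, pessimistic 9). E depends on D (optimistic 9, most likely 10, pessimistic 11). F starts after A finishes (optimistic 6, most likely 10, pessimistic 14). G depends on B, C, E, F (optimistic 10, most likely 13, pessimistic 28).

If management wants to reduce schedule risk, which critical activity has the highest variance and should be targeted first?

G

te_A = (2 + 4·4 + 12)/6 = 30/6 = 5; σ²_A = ((12−2)/6)² = 2.778
te_B = (10 + 4·12 + 14)/6 = 72/6 = 12; σ²_B = ((14−10)/6)² = 0.444
te_C = (9 + 4·12 + 15)/6 = 72/6 = 12; σ²_C = ((15−9)/6)² = 1.000
te_D = (5 + 4·7 + 9)/6 = 42/6 = 7; σ²_D = ((9−5)/6)² = 0.444
te_E = (9 + 4·10 + 11)/6 = 60/6 = 10; σ²_E = ((11−9)/6)² = 0.111
te_F = (6 + 4·10 + 14)/6 = 60/6 = 10; σ²_F = ((14−6)/6)² = 1.778
te_G = (10 + 4·13 + 28)/6 = 90/6 = 15; σ²_G = ((28−10)/6)² = 9.000

Forward pass:
ES_A = 0; EF_A = 5
ES_B = 5; EF_B = 5+12 = 17
ES_C = 5; EF_C = 5+12 = 17
ES_D = 5; EF_D = 5+7 = 12
ES_E = 12; EF_E = 12+10 = 22
ES_F = 5; EF_F = 5+10 = 15
ES_G = max(EF_B=17, EF_C=17, EF_E=22, EF_F=15) = 22; EF_G = 22+15 = 37
Expected project duration μ = 37 days. Critical path: A → D → E → G.

Variances on critical path: σ²_A=2.778, σ²_D=0.444, σ²_E=0.111, σ²_G=9.000.
Largest is σ²_G = 9.000.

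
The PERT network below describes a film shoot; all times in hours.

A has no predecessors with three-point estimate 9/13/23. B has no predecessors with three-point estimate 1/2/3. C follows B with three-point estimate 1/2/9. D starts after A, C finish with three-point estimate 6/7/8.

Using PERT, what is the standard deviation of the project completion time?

2.36 hours

te_A = (9 + 4·13 + 23)/6 = 84/6 = 14; σ²_A = ((23−9)/6)² = 5.444
te_B = (1 + 4·2 + 3)/6 = 12/6 = 2; σ²_B = ((3−1)/6)² = 0.111
te_C = (1 + 4·2 + 9)/6 = 18/6 = 3; σ²_C = ((9−1)/6)² = 1.778
te_D = (6 + 4·7 + 8)/6 = 42/6 = 7; σ²_D = ((8−6)/6)² = 0.111

Forward pass:
ES_A = 0; EF_A = 14
ES_B = 0; EF_B = 2
ES_C = 2; EF_C = 2+3 = 5
ES_D = max(EF_A=14, EF_C=5) = 14; EF_D = 14+7 = 21
Expected project duration μ = 21 hours. Critical path: A → D.

Variance along critical path = 5.444 + 0.111 = 5.556
σ = √5.556 = 2.357 hours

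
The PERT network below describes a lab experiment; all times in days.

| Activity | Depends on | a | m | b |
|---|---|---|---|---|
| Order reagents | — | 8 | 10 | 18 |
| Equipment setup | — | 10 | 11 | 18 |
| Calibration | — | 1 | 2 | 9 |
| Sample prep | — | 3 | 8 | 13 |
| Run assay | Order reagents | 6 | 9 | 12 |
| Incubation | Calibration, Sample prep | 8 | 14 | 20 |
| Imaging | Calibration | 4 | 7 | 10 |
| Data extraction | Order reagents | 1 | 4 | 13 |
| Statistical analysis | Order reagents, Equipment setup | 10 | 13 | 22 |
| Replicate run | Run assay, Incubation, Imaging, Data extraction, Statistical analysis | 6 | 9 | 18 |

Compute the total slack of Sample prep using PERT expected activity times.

4 days

te_Order reagents = (8 + 4·10 + 18)/6 = 66/6 = 11
te_Equipment setup = (10 + 4·11 + 18)/6 = 72/6 = 12
te_Calibration = (1 + 4·2 + 9)/6 = 18/6 = 3
te_Sample prep = (3 + 4·8 + 13)/6 = 48/6 = 8
te_Run assay = (6 + 4·9 + 12)/6 = 54/6 = 9
te_Incubation = (8 + 4·14 + 20)/6 = 84/6 = 14
te_Imaging = (4 + 4·7 + 10)/6 = 42/6 = 7
te_Data extraction = (1 + 4·4 + 13)/6 = 30/6 = 5
te_Statistical analysis = (10 + 4·13 + 22)/6 = 84/6 = 14
te_Replicate run = (6 + 4·9 + 18)/6 = 60/6 = 10

Forward pass:
ES_Order reagents = 0; EF_Order reagents = 11
ES_Equipment setup = 0; EF_Equipment setup = 12
ES_Calibration = 0; EF_Calibration = 3
ES_Sample prep = 0; EF_Sample prep = 8
ES_Run assay = 11; EF_Run assay = 11+9 = 20
ES_Incubation = max(EF_Calibration=3, EF_Sample prep=8) = 8; EF_Incubation = 8+14 = 22
ES_Imaging = 3; EF_Imaging = 3+7 = 10
ES_Data extraction = 11; EF_Data extraction = 11+5 = 16
ES_Statistical analysis = max(EF_Order reagents=11, EF_Equipment setup=12) = 12; EF_Statistical analysis = 12+14 = 26
ES_Replicate run = max(EF_Run assay=20, EF_Incubation=22, EF_Imaging=10, EF_Data extraction=16, EF_Statistical analysis=26) = 26; EF_Replicate run = 26+10 = 36
Expected project duration μ = 36 days. Critical path: Equipment setup → Statistical analysis → Replicate run.

Backward pass:
LF_Replicate run = 36; LS_Replicate run = 36−10 = 26
LF_Statistical analysis = LS_Replicate run = 26; LS_Statistical analysis = 26−14 = 12
LF_Data extraction = LS_Replicate run = 26; LS_Data extraction = 26−5 = 21
LF_Imaging = LS_Replicate run = 26; LS_Imaging = 26−7 = 19
LF_Incubation = LS_Replicate run = 26; LS_Incubation = 26−14 = 12
LF_Run assay = LS_Replicate run = 26; LS_Run assay = 26−9 = 17
LF_Sample prep = LS_Incubation = 12; LS_Sample prep = 12−8 = 4
LF_Calibration = min(LS_Incubation=12, LS_Imaging=19) = 12; LS_Calibration = 12−3 = 9
LF_Equipment setup = LS_Statistical analysis = 12; LS_Equipment setup = 12−12 = 0
LF_Order reagents = min(LS_Run assay=17, LS_Data extraction=21, LS_Statistical analysis=12) = 12; LS_Order reagents = 12−11 = 1
Slack_Sample prep = LS_Sample prep − ES_Sample prep = 4 − 0 = 4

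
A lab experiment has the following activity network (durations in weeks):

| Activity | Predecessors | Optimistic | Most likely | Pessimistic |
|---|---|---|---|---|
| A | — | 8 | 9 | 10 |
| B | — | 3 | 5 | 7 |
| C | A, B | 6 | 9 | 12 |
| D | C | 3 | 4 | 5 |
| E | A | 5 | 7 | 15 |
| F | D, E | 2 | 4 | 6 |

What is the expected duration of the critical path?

te_A = (8 + 4·9 + 10)/6 = 54/6 = 9
te_B = (3 + 4·5 + 7)/6 = 30/6 = 5
te_C = (6 + 4·9 + 12)/6 = 54/6 = 9
te_D = (3 + 4·4 + 5)/6 = 24/6 = 4
te_E = (5 + 4·7 + 15)/6 = 48/6 = 8
te_F = (2 + 4·4 + 6)/6 = 24/6 = 4

Forward pass:
ES_A = 0; EF_A = 9
ES_B = 0; EF_B = 5
ES_C = max(EF_A=9, EF_B=5) = 9; EF_C = 9+9 = 18
ES_D = 18; EF_D = 18+4 = 22
ES_E = 9; EF_E = 9+8 = 17
ES_F = max(EF_D=22, EF_E=17) = 22; EF_F = 22+4 = 26
Expected project duration μ = 26 weeks. Critical path: A → C → D → F.

26 weeks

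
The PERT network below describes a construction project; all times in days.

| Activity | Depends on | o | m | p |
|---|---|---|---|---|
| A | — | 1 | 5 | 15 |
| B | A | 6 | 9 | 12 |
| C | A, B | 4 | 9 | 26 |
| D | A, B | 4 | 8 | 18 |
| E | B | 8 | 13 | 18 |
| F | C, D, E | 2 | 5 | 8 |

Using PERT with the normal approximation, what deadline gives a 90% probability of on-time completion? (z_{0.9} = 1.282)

37.1 days

te_A = (1 + 4·5 + 15)/6 = 36/6 = 6; σ²_A = ((15−1)/6)² = 5.444
te_B = (6 + 4·9 + 12)/6 = 54/6 = 9; σ²_B = ((12−6)/6)² = 1.000
te_C = (4 + 4·9 + 26)/6 = 66/6 = 11; σ²_C = ((26−4)/6)² = 13.444
te_D = (4 + 4·8 + 18)/6 = 54/6 = 9; σ²_D = ((18−4)/6)² = 5.444
te_E = (8 + 4·13 + 18)/6 = 78/6 = 13; σ²_E = ((18−8)/6)² = 2.778
te_F = (2 + 4·5 + 8)/6 = 30/6 = 5; σ²_F = ((8−2)/6)² = 1.000

Forward pass:
ES_A = 0; EF_A = 6
ES_B = 6; EF_B = 6+9 = 15
ES_C = max(EF_A=6, EF_B=15) = 15; EF_C = 15+11 = 26
ES_D = max(EF_A=6, EF_B=15) = 15; EF_D = 15+9 = 24
ES_E = 15; EF_E = 15+13 = 28
ES_F = max(EF_C=26, EF_D=24, EF_E=28) = 28; EF_F = 28+5 = 33
Expected project duration μ = 33 days. Critical path: A → B → E → F.

Variance along critical path = 5.444 + 1.000 + 2.778 + 1.000 = 10.222; σ = 3.197 days.
D = μ + z·σ = 33 + 1.282·3.197 = 37.1 days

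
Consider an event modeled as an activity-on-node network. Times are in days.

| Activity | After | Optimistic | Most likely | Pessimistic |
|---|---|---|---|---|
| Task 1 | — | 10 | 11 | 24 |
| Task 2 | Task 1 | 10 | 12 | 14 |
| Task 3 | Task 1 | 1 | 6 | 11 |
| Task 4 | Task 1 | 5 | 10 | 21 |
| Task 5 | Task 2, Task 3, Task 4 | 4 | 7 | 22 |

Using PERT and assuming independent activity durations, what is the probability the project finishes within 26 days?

0.019

te_Task 1 = (10 + 4·11 + 24)/6 = 78/6 = 13; σ²_Task 1 = ((24−10)/6)² = 5.444
te_Task 2 = (10 + 4·12 + 14)/6 = 72/6 = 12; σ²_Task 2 = ((14−10)/6)² = 0.444
te_Task 3 = (1 + 4·6 + 11)/6 = 36/6 = 6; σ²_Task 3 = ((11−1)/6)² = 2.778
te_Task 4 = (5 + 4·10 + 21)/6 = 66/6 = 11; σ²_Task 4 = ((21−5)/6)² = 7.111
te_Task 5 = (4 + 4·7 + 22)/6 = 54/6 = 9; σ²_Task 5 = ((22−4)/6)² = 9.000

Forward pass:
ES_Task 1 = 0; EF_Task 1 = 13
ES_Task 2 = 13; EF_Task 2 = 13+12 = 25
ES_Task 3 = 13; EF_Task 3 = 13+6 = 19
ES_Task 4 = 13; EF_Task 4 = 13+11 = 24
ES_Task 5 = max(EF_Task 2=25, EF_Task 3=19, EF_Task 4=24) = 25; EF_Task 5 = 25+9 = 34
Expected project duration μ = 34 days. Critical path: Task 1 → Task 2 → Task 5.

Variance along critical path = 5.444 + 0.444 + 9.000 = 14.889; σ = √14.889 = 3.859 days.
Z = (26 − 34) / 3.859 = -2.073
P(T ≤ 26) = Φ(-2.073) ≈ 0.019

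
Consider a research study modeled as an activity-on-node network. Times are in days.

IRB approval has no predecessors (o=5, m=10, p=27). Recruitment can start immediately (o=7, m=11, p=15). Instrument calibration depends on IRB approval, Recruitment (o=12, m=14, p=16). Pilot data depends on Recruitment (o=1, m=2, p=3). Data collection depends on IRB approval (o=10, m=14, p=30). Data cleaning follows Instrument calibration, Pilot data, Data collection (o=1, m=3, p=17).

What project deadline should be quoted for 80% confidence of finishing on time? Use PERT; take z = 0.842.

te_IRB approval = (5 + 4·10 + 27)/6 = 72/6 = 12; σ²_IRB approval = ((27−5)/6)² = 13.444
te_Recruitment = (7 + 4·11 + 15)/6 = 66/6 = 11; σ²_Recruitment = ((15−7)/6)² = 1.778
te_Instrument calibration = (12 + 4·14 + 16)/6 = 84/6 = 14; σ²_Instrument calibration = ((16−12)/6)² = 0.444
te_Pilot data = (1 + 4·2 + 3)/6 = 12/6 = 2; σ²_Pilot data = ((3−1)/6)² = 0.111
te_Data collection = (10 + 4·14 + 30)/6 = 96/6 = 16; σ²_Data collection = ((30−10)/6)² = 11.111
te_Data cleaning = (1 + 4·3 + 17)/6 = 30/6 = 5; σ²_Data cleaning = ((17−1)/6)² = 7.111

Forward pass:
ES_IRB approval = 0; EF_IRB approval = 12
ES_Recruitment = 0; EF_Recruitment = 11
ES_Instrument calibration = max(EF_IRB approval=12, EF_Recruitment=11) = 12; EF_Instrument calibration = 12+14 = 26
ES_Pilot data = 11; EF_Pilot data = 11+2 = 13
ES_Data collection = 12; EF_Data collection = 12+16 = 28
ES_Data cleaning = max(EF_Instrument calibration=26, EF_Pilot data=13, EF_Data collection=28) = 28; EF_Data cleaning = 28+5 = 33
Expected project duration μ = 33 days. Critical path: IRB approval → Data collection → Data cleaning.

Variance along critical path = 13.444 + 11.111 + 7.111 = 31.667; σ = 5.627 days.
D = μ + z·σ = 33 + 0.842·5.627 = 37.7 days

37.7 days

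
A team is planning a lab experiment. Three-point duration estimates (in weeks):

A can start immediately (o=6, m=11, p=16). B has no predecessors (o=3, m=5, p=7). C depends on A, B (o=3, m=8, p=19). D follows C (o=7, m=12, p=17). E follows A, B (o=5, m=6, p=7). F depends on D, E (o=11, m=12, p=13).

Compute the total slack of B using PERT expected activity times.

6 weeks

te_A = (6 + 4·11 + 16)/6 = 66/6 = 11
te_B = (3 + 4·5 + 7)/6 = 30/6 = 5
te_C = (3 + 4·8 + 19)/6 = 54/6 = 9
te_D = (7 + 4·12 + 17)/6 = 72/6 = 12
te_E = (5 + 4·6 + 7)/6 = 36/6 = 6
te_F = (11 + 4·12 + 13)/6 = 72/6 = 12

Forward pass:
ES_A = 0; EF_A = 11
ES_B = 0; EF_B = 5
ES_C = max(EF_A=11, EF_B=5) = 11; EF_C = 11+9 = 20
ES_D = 20; EF_D = 20+12 = 32
ES_E = max(EF_A=11, EF_B=5) = 11; EF_E = 11+6 = 17
ES_F = max(EF_D=32, EF_E=17) = 32; EF_F = 32+12 = 44
Expected project duration μ = 44 weeks. Critical path: A → C → D → F.

Backward pass:
LF_F = 44; LS_F = 44−12 = 32
LF_E = LS_F = 32; LS_E = 32−6 = 26
LF_D = LS_F = 32; LS_D = 32−12 = 20
LF_C = LS_D = 20; LS_C = 20−9 = 11
LF_B = min(LS_C=11, LS_E=26) = 11; LS_B = 11−5 = 6
LF_A = min(LS_C=11, LS_E=26) = 11; LS_A = 11−11 = 0
Slack_B = LS_B − ES_B = 6 − 0 = 6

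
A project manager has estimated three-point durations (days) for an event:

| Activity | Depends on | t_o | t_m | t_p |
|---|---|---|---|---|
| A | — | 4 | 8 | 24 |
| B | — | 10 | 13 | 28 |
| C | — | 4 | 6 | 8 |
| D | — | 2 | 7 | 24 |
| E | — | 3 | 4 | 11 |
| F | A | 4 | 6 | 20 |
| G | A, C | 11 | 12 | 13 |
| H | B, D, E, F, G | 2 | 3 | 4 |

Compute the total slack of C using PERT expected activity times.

4 days

te_A = (4 + 4·8 + 24)/6 = 60/6 = 10
te_B = (10 + 4·13 + 28)/6 = 90/6 = 15
te_C = (4 + 4·6 + 8)/6 = 36/6 = 6
te_D = (2 + 4·7 + 24)/6 = 54/6 = 9
te_E = (3 + 4·4 + 11)/6 = 30/6 = 5
te_F = (4 + 4·6 + 20)/6 = 48/6 = 8
te_G = (11 + 4·12 + 13)/6 = 72/6 = 12
te_H = (2 + 4·3 + 4)/6 = 18/6 = 3

Forward pass:
ES_A = 0; EF_A = 10
ES_B = 0; EF_B = 15
ES_C = 0; EF_C = 6
ES_D = 0; EF_D = 9
ES_E = 0; EF_E = 5
ES_F = 10; EF_F = 10+8 = 18
ES_G = max(EF_A=10, EF_C=6) = 10; EF_G = 10+12 = 22
ES_H = max(EF_B=15, EF_D=9, EF_E=5, EF_F=18, EF_G=22) = 22; EF_H = 22+3 = 25
Expected project duration μ = 25 days. Critical path: A → G → H.

Backward pass:
LF_H = 25; LS_H = 25−3 = 22
LF_G = LS_H = 22; LS_G = 22−12 = 10
LF_F = LS_H = 22; LS_F = 22−8 = 14
LF_E = LS_H = 22; LS_E = 22−5 = 17
LF_D = LS_H = 22; LS_D = 22−9 = 13
LF_C = LS_G = 10; LS_C = 10−6 = 4
LF_B = LS_H = 22; LS_B = 22−15 = 7
LF_A = min(LS_F=14, LS_G=10) = 10; LS_A = 10−10 = 0
Slack_C = LS_C − ES_C = 4 − 0 = 4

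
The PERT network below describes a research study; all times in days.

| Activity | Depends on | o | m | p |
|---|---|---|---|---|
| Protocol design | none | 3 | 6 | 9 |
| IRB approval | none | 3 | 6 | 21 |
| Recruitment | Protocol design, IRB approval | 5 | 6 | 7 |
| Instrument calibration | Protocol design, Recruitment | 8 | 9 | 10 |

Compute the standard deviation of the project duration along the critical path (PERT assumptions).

3.04 days

te_Protocol design = (3 + 4·6 + 9)/6 = 36/6 = 6; σ²_Protocol design = ((9−3)/6)² = 1.000
te_IRB approval = (3 + 4·6 + 21)/6 = 48/6 = 8; σ²_IRB approval = ((21−3)/6)² = 9.000
te_Recruitment = (5 + 4·6 + 7)/6 = 36/6 = 6; σ²_Recruitment = ((7−5)/6)² = 0.111
te_Instrument calibration = (8 + 4·9 + 10)/6 = 54/6 = 9; σ²_Instrument calibration = ((10−8)/6)² = 0.111

Forward pass:
ES_Protocol design = 0; EF_Protocol design = 6
ES_IRB approval = 0; EF_IRB approval = 8
ES_Recruitment = max(EF_Protocol design=6, EF_IRB approval=8) = 8; EF_Recruitment = 8+6 = 14
ES_Instrument calibration = max(EF_Protocol design=6, EF_Recruitment=14) = 14; EF_Instrument calibration = 14+9 = 23
Expected project duration μ = 23 days. Critical path: IRB approval → Recruitment → Instrument calibration.

Variance along critical path = 9.000 + 0.111 + 0.111 = 9.222
σ = √9.222 = 3.037 days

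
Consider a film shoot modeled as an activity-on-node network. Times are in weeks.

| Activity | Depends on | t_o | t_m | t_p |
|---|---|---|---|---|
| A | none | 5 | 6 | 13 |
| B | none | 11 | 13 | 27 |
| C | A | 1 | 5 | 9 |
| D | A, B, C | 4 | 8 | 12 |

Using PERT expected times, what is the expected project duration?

23 weeks

te_A = (5 + 4·6 + 13)/6 = 42/6 = 7
te_B = (11 + 4·13 + 27)/6 = 90/6 = 15
te_C = (1 + 4·5 + 9)/6 = 30/6 = 5
te_D = (4 + 4·8 + 12)/6 = 48/6 = 8

Forward pass:
ES_A = 0; EF_A = 7
ES_B = 0; EF_B = 15
ES_C = 7; EF_C = 7+5 = 12
ES_D = max(EF_A=7, EF_B=15, EF_C=12) = 15; EF_D = 15+8 = 23
Expected project duration μ = 23 weeks. Critical path: B → D.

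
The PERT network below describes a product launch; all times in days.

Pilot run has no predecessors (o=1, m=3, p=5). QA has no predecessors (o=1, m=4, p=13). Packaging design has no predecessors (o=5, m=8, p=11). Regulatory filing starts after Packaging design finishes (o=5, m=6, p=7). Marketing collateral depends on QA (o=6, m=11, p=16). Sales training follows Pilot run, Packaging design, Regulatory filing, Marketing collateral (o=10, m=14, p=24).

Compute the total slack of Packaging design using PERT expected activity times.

te_Pilot run = (1 + 4·3 + 5)/6 = 18/6 = 3
te_QA = (1 + 4·4 + 13)/6 = 30/6 = 5
te_Packaging design = (5 + 4·8 + 11)/6 = 48/6 = 8
te_Regulatory filing = (5 + 4·6 + 7)/6 = 36/6 = 6
te_Marketing collateral = (6 + 4·11 + 16)/6 = 66/6 = 11
te_Sales training = (10 + 4·14 + 24)/6 = 90/6 = 15

Forward pass:
ES_Pilot run = 0; EF_Pilot run = 3
ES_QA = 0; EF_QA = 5
ES_Packaging design = 0; EF_Packaging design = 8
ES_Regulatory filing = 8; EF_Regulatory filing = 8+6 = 14
ES_Marketing collateral = 5; EF_Marketing collateral = 5+11 = 16
ES_Sales training = max(EF_Pilot run=3, EF_Packaging design=8, EF_Regulatory filing=14, EF_Marketing collateral=16) = 16; EF_Sales training = 16+15 = 31
Expected project duration μ = 31 days. Critical path: QA → Marketing collateral → Sales training.

Backward pass:
LF_Sales training = 31; LS_Sales training = 31−15 = 16
LF_Marketing collateral = LS_Sales training = 16; LS_Marketing collateral = 16−11 = 5
LF_Regulatory filing = LS_Sales training = 16; LS_Regulatory filing = 16−6 = 10
LF_Packaging design = min(LS_Regulatory filing=10, LS_Sales training=16) = 10; LS_Packaging design = 10−8 = 2
LF_QA = LS_Marketing collateral = 5; LS_QA = 5−5 = 0
LF_Pilot run = LS_Sales training = 16; LS_Pilot run = 16−3 = 13
Slack_Packaging design = LS_Packaging design − ES_Packaging design = 2 − 0 = 2

2 days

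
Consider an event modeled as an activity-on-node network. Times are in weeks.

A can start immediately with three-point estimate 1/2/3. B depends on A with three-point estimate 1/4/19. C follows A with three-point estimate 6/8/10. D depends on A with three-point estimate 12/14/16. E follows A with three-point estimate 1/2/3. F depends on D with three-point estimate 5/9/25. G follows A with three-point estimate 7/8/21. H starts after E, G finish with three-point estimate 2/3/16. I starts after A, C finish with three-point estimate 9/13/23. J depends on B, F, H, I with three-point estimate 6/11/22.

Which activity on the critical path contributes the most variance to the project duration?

F

te_A = (1 + 4·2 + 3)/6 = 12/6 = 2; σ²_A = ((3−1)/6)² = 0.111
te_B = (1 + 4·4 + 19)/6 = 36/6 = 6; σ²_B = ((19−1)/6)² = 9.000
te_C = (6 + 4·8 + 10)/6 = 48/6 = 8; σ²_C = ((10−6)/6)² = 0.444
te_D = (12 + 4·14 + 16)/6 = 84/6 = 14; σ²_D = ((16−12)/6)² = 0.444
te_E = (1 + 4·2 + 3)/6 = 12/6 = 2; σ²_E = ((3−1)/6)² = 0.111
te_F = (5 + 4·9 + 25)/6 = 66/6 = 11; σ²_F = ((25−5)/6)² = 11.111
te_G = (7 + 4·8 + 21)/6 = 60/6 = 10; σ²_G = ((21−7)/6)² = 5.444
te_H = (2 + 4·3 + 16)/6 = 30/6 = 5; σ²_H = ((16−2)/6)² = 5.444
te_I = (9 + 4·13 + 23)/6 = 84/6 = 14; σ²_I = ((23−9)/6)² = 5.444
te_J = (6 + 4·11 + 22)/6 = 72/6 = 12; σ²_J = ((22−6)/6)² = 7.111

Forward pass:
ES_A = 0; EF_A = 2
ES_B = 2; EF_B = 2+6 = 8
ES_C = 2; EF_C = 2+8 = 10
ES_D = 2; EF_D = 2+14 = 16
ES_E = 2; EF_E = 2+2 = 4
ES_F = 16; EF_F = 16+11 = 27
ES_G = 2; EF_G = 2+10 = 12
ES_H = max(EF_E=4, EF_G=12) = 12; EF_H = 12+5 = 17
ES_I = max(EF_A=2, EF_C=10) = 10; EF_I = 10+14 = 24
ES_J = max(EF_B=8, EF_F=27, EF_H=17, EF_I=24) = 27; EF_J = 27+12 = 39
Expected project duration μ = 39 weeks. Critical path: A → D → F → J.

Variances on critical path: σ²_A=0.111, σ²_D=0.444, σ²_F=11.111, σ²_J=7.111.
Largest is σ²_F = 11.111.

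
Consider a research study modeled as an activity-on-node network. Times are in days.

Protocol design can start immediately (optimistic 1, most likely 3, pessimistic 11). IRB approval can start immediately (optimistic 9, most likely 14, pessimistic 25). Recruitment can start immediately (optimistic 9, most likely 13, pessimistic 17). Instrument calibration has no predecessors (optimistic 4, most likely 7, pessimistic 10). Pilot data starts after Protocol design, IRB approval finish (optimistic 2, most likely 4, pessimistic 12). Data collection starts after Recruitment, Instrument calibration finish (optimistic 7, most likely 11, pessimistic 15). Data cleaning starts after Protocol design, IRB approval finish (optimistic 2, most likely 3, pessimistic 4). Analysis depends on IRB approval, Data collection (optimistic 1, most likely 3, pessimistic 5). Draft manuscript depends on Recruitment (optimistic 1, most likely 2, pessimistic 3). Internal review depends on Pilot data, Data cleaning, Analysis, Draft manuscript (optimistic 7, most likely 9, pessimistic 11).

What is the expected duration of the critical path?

te_Protocol design = (1 + 4·3 + 11)/6 = 24/6 = 4
te_IRB approval = (9 + 4·14 + 25)/6 = 90/6 = 15
te_Recruitment = (9 + 4·13 + 17)/6 = 78/6 = 13
te_Instrument calibration = (4 + 4·7 + 10)/6 = 42/6 = 7
te_Pilot data = (2 + 4·4 + 12)/6 = 30/6 = 5
te_Data collection = (7 + 4·11 + 15)/6 = 66/6 = 11
te_Data cleaning = (2 + 4·3 + 4)/6 = 18/6 = 3
te_Analysis = (1 + 4·3 + 5)/6 = 18/6 = 3
te_Draft manuscript = (1 + 4·2 + 3)/6 = 12/6 = 2
te_Internal review = (7 + 4·9 + 11)/6 = 54/6 = 9

Forward pass:
ES_Protocol design = 0; EF_Protocol design = 4
ES_IRB approval = 0; EF_IRB approval = 15
ES_Recruitment = 0; EF_Recruitment = 13
ES_Instrument calibration = 0; EF_Instrument calibration = 7
ES_Pilot data = max(EF_Protocol design=4, EF_IRB approval=15) = 15; EF_Pilot data = 15+5 = 20
ES_Data collection = max(EF_Recruitment=13, EF_Instrument calibration=7) = 13; EF_Data collection = 13+11 = 24
ES_Data cleaning = max(EF_Protocol design=4, EF_IRB approval=15) = 15; EF_Data cleaning = 15+3 = 18
ES_Analysis = max(EF_IRB approval=15, EF_Data collection=24) = 24; EF_Analysis = 24+3 = 27
ES_Draft manuscript = 13; EF_Draft manuscript = 13+2 = 15
ES_Internal review = max(EF_Pilot data=20, EF_Data cleaning=18, EF_Analysis=27, EF_Draft manuscript=15) = 27; EF_Internal review = 27+9 = 36
Expected project duration μ = 36 days. Critical path: Recruitment → Data collection → Analysis → Internal review.

36 days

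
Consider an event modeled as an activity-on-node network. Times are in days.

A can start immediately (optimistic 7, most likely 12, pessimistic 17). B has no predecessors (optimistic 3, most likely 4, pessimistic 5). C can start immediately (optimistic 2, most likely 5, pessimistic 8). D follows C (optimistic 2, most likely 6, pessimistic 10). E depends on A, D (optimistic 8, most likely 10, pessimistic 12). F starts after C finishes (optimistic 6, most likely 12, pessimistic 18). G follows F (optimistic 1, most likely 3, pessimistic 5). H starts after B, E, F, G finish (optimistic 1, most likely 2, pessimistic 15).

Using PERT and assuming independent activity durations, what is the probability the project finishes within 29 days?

te_A = (7 + 4·12 + 17)/6 = 72/6 = 12; σ²_A = ((17−7)/6)² = 2.778
te_B = (3 + 4·4 + 5)/6 = 24/6 = 4; σ²_B = ((5−3)/6)² = 0.111
te_C = (2 + 4·5 + 8)/6 = 30/6 = 5; σ²_C = ((8−2)/6)² = 1.000
te_D = (2 + 4·6 + 10)/6 = 36/6 = 6; σ²_D = ((10−2)/6)² = 1.778
te_E = (8 + 4·10 + 12)/6 = 60/6 = 10; σ²_E = ((12−8)/6)² = 0.444
te_F = (6 + 4·12 + 18)/6 = 72/6 = 12; σ²_F = ((18−6)/6)² = 4.000
te_G = (1 + 4·3 + 5)/6 = 18/6 = 3; σ²_G = ((5−1)/6)² = 0.444
te_H = (1 + 4·2 + 15)/6 = 24/6 = 4; σ²_H = ((15−1)/6)² = 5.444

Forward pass:
ES_A = 0; EF_A = 12
ES_B = 0; EF_B = 4
ES_C = 0; EF_C = 5
ES_D = 5; EF_D = 5+6 = 11
ES_E = max(EF_A=12, EF_D=11) = 12; EF_E = 12+10 = 22
ES_F = 5; EF_F = 5+12 = 17
ES_G = 17; EF_G = 17+3 = 20
ES_H = max(EF_B=4, EF_E=22, EF_F=17, EF_G=20) = 22; EF_H = 22+4 = 26
Expected project duration μ = 26 days. Critical path: A → E → H.

Variance along critical path = 2.778 + 0.444 + 5.444 = 8.667; σ = √8.667 = 2.944 days.
Z = (29 − 26) / 2.944 = 1.019
P(T ≤ 29) = Φ(1.019) ≈ 0.846

0.846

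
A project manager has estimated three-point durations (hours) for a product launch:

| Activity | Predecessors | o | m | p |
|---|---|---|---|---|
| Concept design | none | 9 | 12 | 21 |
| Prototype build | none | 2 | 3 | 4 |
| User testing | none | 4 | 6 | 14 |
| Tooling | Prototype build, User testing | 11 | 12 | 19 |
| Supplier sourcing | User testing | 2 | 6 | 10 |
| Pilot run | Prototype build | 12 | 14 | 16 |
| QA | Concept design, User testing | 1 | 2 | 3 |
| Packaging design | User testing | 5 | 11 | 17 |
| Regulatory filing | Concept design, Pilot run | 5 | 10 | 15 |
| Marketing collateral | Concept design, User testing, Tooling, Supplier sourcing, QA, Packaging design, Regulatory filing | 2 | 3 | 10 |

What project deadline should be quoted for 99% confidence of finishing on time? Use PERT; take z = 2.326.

te_Concept design = (9 + 4·12 + 21)/6 = 78/6 = 13; σ²_Concept design = ((21−9)/6)² = 4.000
te_Prototype build = (2 + 4·3 + 4)/6 = 18/6 = 3; σ²_Prototype build = ((4−2)/6)² = 0.111
te_User testing = (4 + 4·6 + 14)/6 = 42/6 = 7; σ²_User testing = ((14−4)/6)² = 2.778
te_Tooling = (11 + 4·12 + 19)/6 = 78/6 = 13; σ²_Tooling = ((19−11)/6)² = 1.778
te_Supplier sourcing = (2 + 4·6 + 10)/6 = 36/6 = 6; σ²_Supplier sourcing = ((10−2)/6)² = 1.778
te_Pilot run = (12 + 4·14 + 16)/6 = 84/6 = 14; σ²_Pilot run = ((16−12)/6)² = 0.444
te_QA = (1 + 4·2 + 3)/6 = 12/6 = 2; σ²_QA = ((3−1)/6)² = 0.111
te_Packaging design = (5 + 4·11 + 17)/6 = 66/6 = 11; σ²_Packaging design = ((17−5)/6)² = 4.000
te_Regulatory filing = (5 + 4·10 + 15)/6 = 60/6 = 10; σ²_Regulatory filing = ((15−5)/6)² = 2.778
te_Marketing collateral = (2 + 4·3 + 10)/6 = 24/6 = 4; σ²_Marketing collateral = ((10−2)/6)² = 1.778

Forward pass:
ES_Concept design = 0; EF_Concept design = 13
ES_Prototype build = 0; EF_Prototype build = 3
ES_User testing = 0; EF_User testing = 7
ES_Tooling = max(EF_Prototype build=3, EF_User testing=7) = 7; EF_Tooling = 7+13 = 20
ES_Supplier sourcing = 7; EF_Supplier sourcing = 7+6 = 13
ES_Pilot run = 3; EF_Pilot run = 3+14 = 17
ES_QA = max(EF_Concept design=13, EF_User testing=7) = 13; EF_QA = 13+2 = 15
ES_Packaging design = 7; EF_Packaging design = 7+11 = 18
ES_Regulatory filing = max(EF_Concept design=13, EF_Pilot run=17) = 17; EF_Regulatory filing = 17+10 = 27
ES_Marketing collateral = max(EF_Concept design=13, EF_User testing=7, EF_Tooling=20, EF_Supplier sourcing=13, EF_QA=15, EF_Packaging design=18, EF_Regulatory filing=27) = 27; EF_Marketing collateral = 27+4 = 31
Expected project duration μ = 31 hours. Critical path: Prototype build → Pilot run → Regulatory filing → Marketing collateral.

Variance along critical path = 0.111 + 0.444 + 2.778 + 1.778 = 5.111; σ = 2.261 hours.
D = μ + z·σ = 31 + 2.326·2.261 = 36.3 hours

36.3 hours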